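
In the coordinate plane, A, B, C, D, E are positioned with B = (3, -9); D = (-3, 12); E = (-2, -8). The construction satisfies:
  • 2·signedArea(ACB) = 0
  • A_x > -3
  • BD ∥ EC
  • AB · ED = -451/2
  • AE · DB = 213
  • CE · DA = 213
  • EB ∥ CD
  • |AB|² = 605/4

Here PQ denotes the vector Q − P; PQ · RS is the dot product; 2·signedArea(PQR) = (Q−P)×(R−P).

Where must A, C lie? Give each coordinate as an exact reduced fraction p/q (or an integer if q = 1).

A = (-5/2, 2)
C = (-8, 13)

1. A_x = -5/2  [AE · DB = 213 ∩ AB · ED = -451/2]
2. A_y = 2  [AE · DB = 213 ∩ AB · ED = -451/2]
   → A = (-5/2, 2)
3. C_x = -8  [2·signedArea(ACB) = 0 ∩ EB ∥ CD]
4. C_y = 13  [2·signedArea(ACB) = 0 ∩ EB ∥ CD]
   → C = (-8, 13)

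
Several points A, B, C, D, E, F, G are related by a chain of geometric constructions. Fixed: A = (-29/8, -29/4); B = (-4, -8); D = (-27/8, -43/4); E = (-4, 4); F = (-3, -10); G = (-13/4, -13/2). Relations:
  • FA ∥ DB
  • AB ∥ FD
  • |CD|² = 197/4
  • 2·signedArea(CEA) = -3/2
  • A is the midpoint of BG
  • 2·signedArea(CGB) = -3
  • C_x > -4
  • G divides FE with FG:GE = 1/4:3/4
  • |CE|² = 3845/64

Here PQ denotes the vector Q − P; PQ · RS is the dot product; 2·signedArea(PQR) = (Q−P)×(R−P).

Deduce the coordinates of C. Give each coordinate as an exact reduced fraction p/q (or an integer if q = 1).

1. C_x = -31/8  [2·signedArea(CGB) = -3 ∩ 2·signedArea(CEA) = -3/2]
2. C_y = -15/4  [2·signedArea(CGB) = -3 ∩ 2·signedArea(CEA) = -3/2]
   → C = (-31/8, -15/4)

C = (-31/8, -15/4)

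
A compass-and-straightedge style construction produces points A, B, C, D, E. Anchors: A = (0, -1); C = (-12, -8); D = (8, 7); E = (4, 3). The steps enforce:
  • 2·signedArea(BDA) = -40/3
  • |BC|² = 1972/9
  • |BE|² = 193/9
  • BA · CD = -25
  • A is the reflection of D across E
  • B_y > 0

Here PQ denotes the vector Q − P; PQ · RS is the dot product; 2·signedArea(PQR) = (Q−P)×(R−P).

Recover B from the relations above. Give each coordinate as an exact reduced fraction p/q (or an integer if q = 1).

B = (0, 2/3)

1. B_x = 0  [BA · CD = -25 ∩ 2·signedArea(BDA) = -40/3]
2. B_y = 2/3  [BA · CD = -25 ∩ 2·signedArea(BDA) = -40/3]
   → B = (0, 2/3)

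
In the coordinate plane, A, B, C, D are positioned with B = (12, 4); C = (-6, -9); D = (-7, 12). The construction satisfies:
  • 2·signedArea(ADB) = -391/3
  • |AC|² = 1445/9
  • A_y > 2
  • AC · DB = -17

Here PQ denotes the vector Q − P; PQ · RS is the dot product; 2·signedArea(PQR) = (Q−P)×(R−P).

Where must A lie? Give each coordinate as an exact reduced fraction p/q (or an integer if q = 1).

A = (-1/3, 7/3)

1. A_x = -1/3  [AC · DB = -17 ∩ 2·signedArea(ADB) = -391/3]
2. A_y = 7/3  [AC · DB = -17 ∩ 2·signedArea(ADB) = -391/3]
   → A = (-1/3, 7/3)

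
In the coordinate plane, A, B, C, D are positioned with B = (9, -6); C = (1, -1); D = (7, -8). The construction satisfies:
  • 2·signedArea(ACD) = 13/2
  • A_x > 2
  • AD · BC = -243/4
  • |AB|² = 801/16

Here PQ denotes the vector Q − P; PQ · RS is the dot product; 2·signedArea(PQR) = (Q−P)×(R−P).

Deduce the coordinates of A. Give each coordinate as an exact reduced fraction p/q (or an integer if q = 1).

A = (3, -9/4)

1. A_x = 3  [AD · BC = -243/4 ∩ 2·signedArea(ACD) = 13/2]
2. A_y = -9/4  [AD · BC = -243/4 ∩ 2·signedArea(ACD) = 13/2]
   → A = (3, -9/4)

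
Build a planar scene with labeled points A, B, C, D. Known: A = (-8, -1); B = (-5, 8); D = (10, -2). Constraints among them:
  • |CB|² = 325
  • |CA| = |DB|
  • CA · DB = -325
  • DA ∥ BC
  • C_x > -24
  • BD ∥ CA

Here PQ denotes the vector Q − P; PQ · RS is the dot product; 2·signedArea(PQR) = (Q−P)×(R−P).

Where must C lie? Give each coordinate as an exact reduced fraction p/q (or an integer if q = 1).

C = (-23, 9)

1. C_x = -23  [BD ∥ CA ∩ DA ∥ BC]
2. C_y = 9  [BD ∥ CA ∩ DA ∥ BC]
   → C = (-23, 9)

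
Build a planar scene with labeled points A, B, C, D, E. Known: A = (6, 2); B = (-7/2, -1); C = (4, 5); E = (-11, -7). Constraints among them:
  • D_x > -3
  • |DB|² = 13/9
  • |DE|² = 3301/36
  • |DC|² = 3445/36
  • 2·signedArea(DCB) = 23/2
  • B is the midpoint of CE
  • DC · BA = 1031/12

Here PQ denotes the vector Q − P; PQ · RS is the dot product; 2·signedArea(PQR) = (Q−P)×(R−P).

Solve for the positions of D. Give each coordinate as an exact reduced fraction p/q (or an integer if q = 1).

D = (-17/6, -2)

1. D_x = -17/6  [2·signedArea(DCB) = 23/2 ∩ DC · BA = 1031/12]
2. D_y = -2  [2·signedArea(DCB) = 23/2 ∩ DC · BA = 1031/12]
   → D = (-17/6, -2)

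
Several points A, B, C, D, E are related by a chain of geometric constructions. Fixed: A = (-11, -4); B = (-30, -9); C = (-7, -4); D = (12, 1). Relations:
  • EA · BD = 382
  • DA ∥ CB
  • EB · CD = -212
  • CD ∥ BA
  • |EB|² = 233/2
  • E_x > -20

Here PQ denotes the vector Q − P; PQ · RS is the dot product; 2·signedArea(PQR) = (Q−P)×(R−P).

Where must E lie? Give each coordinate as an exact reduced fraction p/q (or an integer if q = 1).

1. E_x = -39/2  [EB · CD = -212 ∩ EA · BD = 382]
2. E_y = -13/2  [EB · CD = -212 ∩ EA · BD = 382]
   → E = (-39/2, -13/2)

E = (-39/2, -13/2)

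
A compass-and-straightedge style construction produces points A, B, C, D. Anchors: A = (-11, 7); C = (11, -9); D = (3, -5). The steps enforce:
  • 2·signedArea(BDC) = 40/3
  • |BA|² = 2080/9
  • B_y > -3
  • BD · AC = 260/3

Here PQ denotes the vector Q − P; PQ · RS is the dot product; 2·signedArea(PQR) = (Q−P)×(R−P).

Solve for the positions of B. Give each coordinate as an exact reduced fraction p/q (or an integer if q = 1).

1. B_x = 1  [2·signedArea(BDC) = 40/3 ∩ BD · AC = 260/3]
2. B_y = -7/3  [2·signedArea(BDC) = 40/3 ∩ BD · AC = 260/3]
   → B = (1, -7/3)

B = (1, -7/3)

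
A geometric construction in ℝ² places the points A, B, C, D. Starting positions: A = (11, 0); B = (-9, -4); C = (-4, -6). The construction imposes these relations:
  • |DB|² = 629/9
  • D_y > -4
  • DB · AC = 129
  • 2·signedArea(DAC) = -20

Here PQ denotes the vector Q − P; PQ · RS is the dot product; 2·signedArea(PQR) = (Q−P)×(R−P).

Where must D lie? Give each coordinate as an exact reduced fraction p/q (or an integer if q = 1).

D = (-2/3, -10/3)

1. D_x = -2/3  [2·signedArea(DAC) = -20 ∩ DB · AC = 129]
2. D_y = -10/3  [2·signedArea(DAC) = -20 ∩ DB · AC = 129]
   → D = (-2/3, -10/3)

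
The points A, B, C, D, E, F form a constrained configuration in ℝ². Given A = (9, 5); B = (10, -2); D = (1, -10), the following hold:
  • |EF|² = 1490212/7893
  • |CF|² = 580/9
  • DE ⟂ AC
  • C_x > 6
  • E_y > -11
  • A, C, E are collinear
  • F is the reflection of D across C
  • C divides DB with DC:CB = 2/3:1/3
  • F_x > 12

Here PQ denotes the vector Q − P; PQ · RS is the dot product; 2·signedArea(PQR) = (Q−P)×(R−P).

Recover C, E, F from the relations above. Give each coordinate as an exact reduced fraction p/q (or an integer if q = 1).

C = (7, -14/3)
E = (4995/877, -9622/877)
F = (13, 2/3)

1. C_x = 7  [C divides DB with DC:CB = 2/3:1/3]
2. C_y = -14/3  [C divides DB with DC:CB = 2/3:1/3]
   → C = (7, -14/3)
3. E_x = 4995/877  [A, C, E are collinear ∩ DE ⟂ AC]
4. E_y = -9622/877  [A, C, E are collinear ∩ DE ⟂ AC]
   → E = (4995/877, -9622/877)
5. F_x = 13  [F is the reflection of D across C]
6. F_y = 2/3  [F is the reflection of D across C]
   → F = (13, 2/3)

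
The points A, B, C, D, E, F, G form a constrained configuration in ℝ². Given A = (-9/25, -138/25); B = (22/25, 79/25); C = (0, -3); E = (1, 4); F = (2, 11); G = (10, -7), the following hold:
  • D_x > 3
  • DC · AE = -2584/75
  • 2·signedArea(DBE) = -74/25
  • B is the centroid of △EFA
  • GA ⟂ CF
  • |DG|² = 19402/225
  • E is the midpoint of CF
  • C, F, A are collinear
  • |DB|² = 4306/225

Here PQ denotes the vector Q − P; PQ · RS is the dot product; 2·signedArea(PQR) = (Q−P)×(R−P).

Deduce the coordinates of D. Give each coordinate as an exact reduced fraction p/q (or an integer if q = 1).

D = (99/25, 4/75)

1. D_x = 99/25  [2·signedArea(DBE) = -74/25 ∩ DC · AE = -2584/75]
2. D_y = 4/75  [2·signedArea(DBE) = -74/25 ∩ DC · AE = -2584/75]
   → D = (99/25, 4/75)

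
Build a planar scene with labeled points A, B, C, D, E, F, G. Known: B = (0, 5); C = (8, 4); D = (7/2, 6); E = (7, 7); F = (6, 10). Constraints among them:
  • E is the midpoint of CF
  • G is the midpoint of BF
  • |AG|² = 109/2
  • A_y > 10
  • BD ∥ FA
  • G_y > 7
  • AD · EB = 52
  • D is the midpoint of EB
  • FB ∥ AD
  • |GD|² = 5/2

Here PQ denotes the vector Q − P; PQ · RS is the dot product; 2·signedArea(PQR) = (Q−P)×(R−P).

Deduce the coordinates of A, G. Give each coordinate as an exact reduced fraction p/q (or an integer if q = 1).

A = (19/2, 11)
G = (3, 15/2)

1. A_x = 19/2  [FB ∥ AD ∩ BD ∥ FA]
2. A_y = 11  [FB ∥ AD ∩ BD ∥ FA]
   → A = (19/2, 11)
3. G_x = 3  [G is the midpoint of BF]
4. G_y = 15/2  [G is the midpoint of BF]
   → G = (3, 15/2)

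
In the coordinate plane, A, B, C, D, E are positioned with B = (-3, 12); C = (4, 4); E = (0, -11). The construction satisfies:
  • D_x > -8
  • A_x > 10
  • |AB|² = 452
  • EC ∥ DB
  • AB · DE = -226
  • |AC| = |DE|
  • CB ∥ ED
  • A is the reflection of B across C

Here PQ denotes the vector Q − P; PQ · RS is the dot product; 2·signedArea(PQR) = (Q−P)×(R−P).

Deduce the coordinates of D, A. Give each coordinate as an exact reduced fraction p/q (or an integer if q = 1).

A = (11, -4)
D = (-7, -3)

1. D_x = -7  [EC ∥ DB ∩ CB ∥ ED]
2. D_y = -3  [EC ∥ DB ∩ CB ∥ ED]
   → D = (-7, -3)
3. A_x = 11  [A is the reflection of B across C]
4. A_y = -4  [A is the reflection of B across C]
   → A = (11, -4)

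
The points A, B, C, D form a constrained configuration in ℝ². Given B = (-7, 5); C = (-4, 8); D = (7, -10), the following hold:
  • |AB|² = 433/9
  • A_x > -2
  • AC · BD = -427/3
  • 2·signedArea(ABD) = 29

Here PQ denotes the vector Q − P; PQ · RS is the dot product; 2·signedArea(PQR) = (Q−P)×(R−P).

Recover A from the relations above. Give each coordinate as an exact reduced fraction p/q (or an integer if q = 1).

A = (-4/3, 1)

1. A_x = -4/3  [AC · BD = -427/3 ∩ 2·signedArea(ABD) = 29]
2. A_y = 1  [AC · BD = -427/3 ∩ 2·signedArea(ABD) = 29]
   → A = (-4/3, 1)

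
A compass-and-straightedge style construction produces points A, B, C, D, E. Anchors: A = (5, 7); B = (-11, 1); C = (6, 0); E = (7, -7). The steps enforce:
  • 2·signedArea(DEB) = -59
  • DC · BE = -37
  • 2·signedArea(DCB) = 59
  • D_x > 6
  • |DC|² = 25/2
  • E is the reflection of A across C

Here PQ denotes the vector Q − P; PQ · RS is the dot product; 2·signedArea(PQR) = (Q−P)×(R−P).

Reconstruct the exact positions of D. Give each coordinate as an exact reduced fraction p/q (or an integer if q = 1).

D = (13/2, -7/2)

1. D_x = 13/2  [2·signedArea(DEB) = -59 ∩ 2·signedArea(DCB) = 59]
2. D_y = -7/2  [2·signedArea(DEB) = -59 ∩ 2·signedArea(DCB) = 59]
   → D = (13/2, -7/2)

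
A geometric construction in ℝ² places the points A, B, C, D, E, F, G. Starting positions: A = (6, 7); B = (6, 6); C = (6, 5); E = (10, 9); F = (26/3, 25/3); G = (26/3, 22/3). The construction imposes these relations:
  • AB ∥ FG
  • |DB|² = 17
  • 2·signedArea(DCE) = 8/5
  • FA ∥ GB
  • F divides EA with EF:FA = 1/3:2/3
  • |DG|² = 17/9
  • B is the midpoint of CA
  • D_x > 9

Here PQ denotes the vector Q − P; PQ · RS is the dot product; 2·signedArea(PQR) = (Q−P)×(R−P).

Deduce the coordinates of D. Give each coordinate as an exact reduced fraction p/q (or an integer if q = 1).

D = (46/5, 43/5)

1. D_x = 46/5  [line -4·x + 4·y + 12/5 = 0 ∩ |DG|² = 17/9]
2. D_y = 43/5  [line -4·x + 4·y + 12/5 = 0 ∩ |DG|² = 17/9]
   → D = (46/5, 43/5)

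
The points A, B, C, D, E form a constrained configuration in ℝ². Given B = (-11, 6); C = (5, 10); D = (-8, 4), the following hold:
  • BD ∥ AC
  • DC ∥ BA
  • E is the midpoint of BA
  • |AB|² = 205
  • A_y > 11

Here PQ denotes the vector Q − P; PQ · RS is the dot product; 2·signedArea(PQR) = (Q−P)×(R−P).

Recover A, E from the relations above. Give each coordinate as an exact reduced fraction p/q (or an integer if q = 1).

A = (2, 12)
E = (-9/2, 9)

1. A_x = 2  [BD ∥ AC ∩ DC ∥ BA]
2. A_y = 12  [BD ∥ AC ∩ DC ∥ BA]
   → A = (2, 12)
3. E_x = -9/2  [E is the midpoint of BA]
4. E_y = 9  [E is the midpoint of BA]
   → E = (-9/2, 9)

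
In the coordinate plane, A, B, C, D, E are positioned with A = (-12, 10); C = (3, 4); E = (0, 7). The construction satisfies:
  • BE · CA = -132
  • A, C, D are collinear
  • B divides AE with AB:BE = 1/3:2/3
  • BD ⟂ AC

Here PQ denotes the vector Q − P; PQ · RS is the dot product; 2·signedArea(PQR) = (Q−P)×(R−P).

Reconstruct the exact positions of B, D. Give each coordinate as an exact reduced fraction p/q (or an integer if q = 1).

B = (-8, 9)
D = (-238/29, 246/29)

1. B_x = -8  [B divides AE with AB:BE = 1/3:2/3]
2. B_y = 9  [B divides AE with AB:BE = 1/3:2/3]
   → B = (-8, 9)
3. D_x = -238/29  [A, C, D are collinear ∩ BD ⟂ AC]
4. D_y = 246/29  [A, C, D are collinear ∩ BD ⟂ AC]
   → D = (-238/29, 246/29)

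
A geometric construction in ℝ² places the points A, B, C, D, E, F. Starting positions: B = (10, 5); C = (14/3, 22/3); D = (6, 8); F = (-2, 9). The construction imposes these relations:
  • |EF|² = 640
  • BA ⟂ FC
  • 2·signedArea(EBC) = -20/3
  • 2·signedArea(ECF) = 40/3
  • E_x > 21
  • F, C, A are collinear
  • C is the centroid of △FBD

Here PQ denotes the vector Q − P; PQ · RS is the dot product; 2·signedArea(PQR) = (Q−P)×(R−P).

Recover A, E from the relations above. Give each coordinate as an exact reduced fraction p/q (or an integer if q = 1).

1. A_x = 174/17  [F, C, A are collinear ∩ BA ⟂ FC]
2. A_y = 101/17  [F, C, A are collinear ∩ BA ⟂ FC]
   → A = (174/17, 101/17)
3. E_x = 22  [2·signedArea(EBC) = -20/3 ∩ 2·signedArea(ECF) = 40/3]
4. E_y = 1  [2·signedArea(EBC) = -20/3 ∩ 2·signedArea(ECF) = 40/3]
   → E = (22, 1)

A = (174/17, 101/17)
E = (22, 1)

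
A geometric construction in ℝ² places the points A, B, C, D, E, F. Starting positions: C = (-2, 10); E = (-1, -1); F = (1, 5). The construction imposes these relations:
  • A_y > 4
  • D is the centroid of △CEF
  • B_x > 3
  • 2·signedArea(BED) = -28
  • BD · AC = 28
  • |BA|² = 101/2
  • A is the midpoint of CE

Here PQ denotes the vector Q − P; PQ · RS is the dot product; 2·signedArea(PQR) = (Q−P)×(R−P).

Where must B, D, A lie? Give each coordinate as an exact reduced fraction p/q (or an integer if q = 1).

A = (-3/2, 9/2)
B = (4, 0)
D = (-2/3, 14/3)

1. D_x = -2/3  [D is the centroid of △CEF]
2. D_y = 14/3  [D is the centroid of △CEF]
   → D = (-2/3, 14/3)
3. A_x = -3/2  [A is the midpoint of CE]
4. A_y = 9/2  [A is the midpoint of CE]
   → A = (-3/2, 9/2)
5. B_x = 4  [2·signedArea(BED) = -28 ∩ BD · AC = 28]
6. B_y = 0  [2·signedArea(BED) = -28 ∩ BD · AC = 28]
   → B = (4, 0)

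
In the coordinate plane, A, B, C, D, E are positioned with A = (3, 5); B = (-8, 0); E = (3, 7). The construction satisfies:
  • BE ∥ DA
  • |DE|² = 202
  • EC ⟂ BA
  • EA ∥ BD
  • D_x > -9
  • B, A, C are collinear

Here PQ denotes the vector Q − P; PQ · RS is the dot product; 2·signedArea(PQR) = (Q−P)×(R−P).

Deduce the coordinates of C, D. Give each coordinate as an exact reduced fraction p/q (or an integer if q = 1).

1. C_x = 274/73  [B, A, C are collinear ∩ EC ⟂ BA]
2. C_y = 390/73  [B, A, C are collinear ∩ EC ⟂ BA]
   → C = (274/73, 390/73)
3. D_x = -8  [BE ∥ DA ∩ EA ∥ BD]
4. D_y = -2  [BE ∥ DA ∩ EA ∥ BD]
   → D = (-8, -2)

C = (274/73, 390/73)
D = (-8, -2)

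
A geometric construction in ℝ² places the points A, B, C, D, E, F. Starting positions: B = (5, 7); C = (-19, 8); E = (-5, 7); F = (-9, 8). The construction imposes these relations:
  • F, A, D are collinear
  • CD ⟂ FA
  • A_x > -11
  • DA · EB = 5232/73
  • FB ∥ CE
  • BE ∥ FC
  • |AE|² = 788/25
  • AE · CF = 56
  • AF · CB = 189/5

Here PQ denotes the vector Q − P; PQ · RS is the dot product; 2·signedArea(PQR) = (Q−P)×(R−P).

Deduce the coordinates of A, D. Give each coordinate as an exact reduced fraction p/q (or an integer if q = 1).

1. A_x = -53/5  [AF · CB = 189/5 ∩ AE · CF = 56]
2. A_y = 37/5  [AF · CB = 189/5 ∩ AE · CF = 56]
   → A = (-53/5, 37/5)
3. D_x = -1297/73  [F, A, D are collinear ∩ CD ⟂ FA]
4. D_y = 344/73  [F, A, D are collinear ∩ CD ⟂ FA]
   → D = (-1297/73, 344/73)

A = (-53/5, 37/5)
D = (-1297/73, 344/73)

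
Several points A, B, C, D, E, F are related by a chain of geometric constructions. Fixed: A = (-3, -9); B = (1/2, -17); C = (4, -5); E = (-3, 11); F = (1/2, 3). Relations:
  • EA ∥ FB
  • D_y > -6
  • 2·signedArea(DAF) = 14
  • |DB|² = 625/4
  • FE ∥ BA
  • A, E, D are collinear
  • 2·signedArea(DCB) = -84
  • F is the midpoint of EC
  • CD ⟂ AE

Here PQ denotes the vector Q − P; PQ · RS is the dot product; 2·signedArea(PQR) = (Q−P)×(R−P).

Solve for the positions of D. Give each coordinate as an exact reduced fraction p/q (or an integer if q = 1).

1. D_x = -3  [A, E, D are collinear ∩ CD ⟂ AE]
2. D_y = -5  [A, E, D are collinear ∩ CD ⟂ AE]
   → D = (-3, -5)

D = (-3, -5)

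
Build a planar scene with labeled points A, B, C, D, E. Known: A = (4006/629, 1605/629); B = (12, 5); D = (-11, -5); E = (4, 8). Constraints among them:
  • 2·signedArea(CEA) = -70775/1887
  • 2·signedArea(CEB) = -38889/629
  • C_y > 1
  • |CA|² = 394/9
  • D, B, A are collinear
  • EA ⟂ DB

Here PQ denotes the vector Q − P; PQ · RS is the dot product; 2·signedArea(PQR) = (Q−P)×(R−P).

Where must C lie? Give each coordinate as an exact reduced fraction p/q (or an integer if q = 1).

1. C_x = -397/1887  [2·signedArea(CEB) = -38889/629 ∩ 2·signedArea(CEA) = -70775/1887]
2. C_y = 1164/629  [2·signedArea(CEB) = -38889/629 ∩ 2·signedArea(CEA) = -70775/1887]
   → C = (-397/1887, 1164/629)

C = (-397/1887, 1164/629)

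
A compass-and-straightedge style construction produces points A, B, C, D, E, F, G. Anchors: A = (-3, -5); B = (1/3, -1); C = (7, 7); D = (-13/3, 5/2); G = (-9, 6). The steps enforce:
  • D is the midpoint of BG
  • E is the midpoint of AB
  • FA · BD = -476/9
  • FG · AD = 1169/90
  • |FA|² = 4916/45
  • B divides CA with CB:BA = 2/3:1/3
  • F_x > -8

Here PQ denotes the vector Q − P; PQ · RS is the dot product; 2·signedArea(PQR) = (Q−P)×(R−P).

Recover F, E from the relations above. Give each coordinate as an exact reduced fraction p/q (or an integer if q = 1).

E = (-4/3, -3)
F = (-107/15, 23/5)

1. F_x = -107/15  [FA · BD = -476/9 ∩ FG · AD = 1169/90]
2. F_y = 23/5  [FA · BD = -476/9 ∩ FG · AD = 1169/90]
   → F = (-107/15, 23/5)
3. E_x = -4/3  [E is the midpoint of AB]
4. E_y = -3  [E is the midpoint of AB]
   → E = (-4/3, -3)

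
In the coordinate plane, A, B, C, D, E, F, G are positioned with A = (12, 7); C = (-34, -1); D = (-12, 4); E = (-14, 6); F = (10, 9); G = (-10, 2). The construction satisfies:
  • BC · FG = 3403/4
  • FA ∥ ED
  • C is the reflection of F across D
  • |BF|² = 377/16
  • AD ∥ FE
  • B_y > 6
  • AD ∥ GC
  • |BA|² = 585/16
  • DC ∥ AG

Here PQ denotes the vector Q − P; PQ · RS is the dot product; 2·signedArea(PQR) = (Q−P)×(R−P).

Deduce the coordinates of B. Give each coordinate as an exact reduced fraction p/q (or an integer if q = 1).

1. B_x = 6  [line 20·x + 7·y + -655/4 = 0 ∩ |BA|² = 585/16]
2. B_y = 25/4  [line 20·x + 7·y + -655/4 = 0 ∩ |BA|² = 585/16]
   → B = (6, 25/4)

B = (6, 25/4)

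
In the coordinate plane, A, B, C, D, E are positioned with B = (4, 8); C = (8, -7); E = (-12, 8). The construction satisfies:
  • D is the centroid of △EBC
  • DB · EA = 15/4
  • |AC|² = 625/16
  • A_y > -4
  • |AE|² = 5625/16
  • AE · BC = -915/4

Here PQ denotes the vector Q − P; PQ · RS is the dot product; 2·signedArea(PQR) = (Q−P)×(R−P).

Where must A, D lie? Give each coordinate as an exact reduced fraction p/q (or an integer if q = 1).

A = (3, -13/4)
D = (0, 3)

1. A_x = 3  [line -4·x + 15·y + 243/4 = 0 ∩ |AE|² = 5625/16]
2. A_y = -13/4  [line -4·x + 15·y + 243/4 = 0 ∩ |AE|² = 5625/16]
   → A = (3, -13/4)
3. D_x = 0  [D is the centroid of △EBC]
4. D_y = 3  [D is the centroid of △EBC]
   → D = (0, 3)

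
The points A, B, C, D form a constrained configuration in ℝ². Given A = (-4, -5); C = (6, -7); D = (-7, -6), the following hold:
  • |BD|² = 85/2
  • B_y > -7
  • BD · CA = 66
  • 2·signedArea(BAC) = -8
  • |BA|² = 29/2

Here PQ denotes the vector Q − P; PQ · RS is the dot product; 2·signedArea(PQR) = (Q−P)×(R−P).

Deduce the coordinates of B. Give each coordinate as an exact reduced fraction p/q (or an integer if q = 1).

B = (-1/2, -13/2)

1. B_x = -1/2  [2·signedArea(BAC) = -8 ∩ BD · CA = 66]
2. B_y = -13/2  [2·signedArea(BAC) = -8 ∩ BD · CA = 66]
   → B = (-1/2, -13/2)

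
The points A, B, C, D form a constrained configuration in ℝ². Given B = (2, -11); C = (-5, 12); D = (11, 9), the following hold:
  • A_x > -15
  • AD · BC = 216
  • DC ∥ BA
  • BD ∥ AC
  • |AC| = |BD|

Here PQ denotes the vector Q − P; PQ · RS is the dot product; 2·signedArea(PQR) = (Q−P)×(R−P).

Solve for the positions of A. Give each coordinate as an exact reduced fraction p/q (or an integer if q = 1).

A = (-14, -8)

1. A_x = -14  [BD ∥ AC ∩ DC ∥ BA]
2. A_y = -8  [BD ∥ AC ∩ DC ∥ BA]
   → A = (-14, -8)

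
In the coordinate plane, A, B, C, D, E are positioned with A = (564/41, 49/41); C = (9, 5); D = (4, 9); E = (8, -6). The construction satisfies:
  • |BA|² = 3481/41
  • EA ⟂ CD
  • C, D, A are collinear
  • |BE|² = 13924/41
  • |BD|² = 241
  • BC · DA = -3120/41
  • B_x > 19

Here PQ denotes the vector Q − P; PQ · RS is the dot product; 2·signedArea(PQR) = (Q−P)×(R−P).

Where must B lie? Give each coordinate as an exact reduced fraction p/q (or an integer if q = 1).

1. B_x = 800/41  [line -400/41·x + 320/41·y + 5120/41 = 0 ∩ |BE|² = 13924/41]
2. B_y = 344/41  [line -400/41·x + 320/41·y + 5120/41 = 0 ∩ |BE|² = 13924/41]
   → B = (800/41, 344/41)

B = (800/41, 344/41)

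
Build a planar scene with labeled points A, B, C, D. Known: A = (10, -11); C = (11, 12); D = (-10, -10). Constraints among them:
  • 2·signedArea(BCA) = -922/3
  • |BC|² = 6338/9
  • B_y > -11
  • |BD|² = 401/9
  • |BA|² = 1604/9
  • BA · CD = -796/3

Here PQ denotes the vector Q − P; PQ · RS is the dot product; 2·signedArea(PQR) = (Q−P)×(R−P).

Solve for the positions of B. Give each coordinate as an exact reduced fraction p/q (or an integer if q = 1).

B = (-10/3, -31/3)

1. B_x = -10/3  [2·signedArea(BCA) = -922/3 ∩ BA · CD = -796/3]
2. B_y = -31/3  [2·signedArea(BCA) = -922/3 ∩ BA · CD = -796/3]
   → B = (-10/3, -31/3)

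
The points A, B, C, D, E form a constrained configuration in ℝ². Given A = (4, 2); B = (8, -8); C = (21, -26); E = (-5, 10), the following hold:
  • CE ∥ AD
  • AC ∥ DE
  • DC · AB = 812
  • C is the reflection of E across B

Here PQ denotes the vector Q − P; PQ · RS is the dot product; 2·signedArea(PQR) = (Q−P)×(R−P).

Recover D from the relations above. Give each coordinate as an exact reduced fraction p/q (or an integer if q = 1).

1. D_x = -22  [AC ∥ DE ∩ CE ∥ AD]
2. D_y = 38  [AC ∥ DE ∩ CE ∥ AD]
   → D = (-22, 38)

D = (-22, 38)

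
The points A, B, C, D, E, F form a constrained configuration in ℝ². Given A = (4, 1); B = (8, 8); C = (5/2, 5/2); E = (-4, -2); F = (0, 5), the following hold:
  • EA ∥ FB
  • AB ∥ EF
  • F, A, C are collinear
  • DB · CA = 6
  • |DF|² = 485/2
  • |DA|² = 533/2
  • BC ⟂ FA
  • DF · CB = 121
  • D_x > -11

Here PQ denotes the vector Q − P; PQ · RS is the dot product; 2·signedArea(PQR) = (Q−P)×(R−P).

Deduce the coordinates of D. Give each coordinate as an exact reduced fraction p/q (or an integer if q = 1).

D = (-21/2, -13/2)

1. D_x = -21/2  [DF · CB = 121 ∩ DB · CA = 6]
2. D_y = -13/2  [DF · CB = 121 ∩ DB · CA = 6]
   → D = (-21/2, -13/2)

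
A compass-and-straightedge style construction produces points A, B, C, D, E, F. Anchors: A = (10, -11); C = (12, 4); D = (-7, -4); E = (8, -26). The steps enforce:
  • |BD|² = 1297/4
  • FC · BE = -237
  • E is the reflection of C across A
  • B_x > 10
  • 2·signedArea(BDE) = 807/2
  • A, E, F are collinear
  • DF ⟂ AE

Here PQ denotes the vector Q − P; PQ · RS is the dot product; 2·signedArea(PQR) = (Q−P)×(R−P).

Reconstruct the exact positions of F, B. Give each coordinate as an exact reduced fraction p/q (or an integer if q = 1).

B = (11, -7/2)
F = (2432/229, -1454/229)

1. F_x = 2432/229  [A, E, F are collinear ∩ DF ⟂ AE]
2. F_y = -1454/229  [A, E, F are collinear ∩ DF ⟂ AE]
   → F = (2432/229, -1454/229)
3. B_x = 11  [2·signedArea(BDE) = 807/2 ∩ FC · BE = -237]
4. B_y = -7/2  [2·signedArea(BDE) = 807/2 ∩ FC · BE = -237]
   → B = (11, -7/2)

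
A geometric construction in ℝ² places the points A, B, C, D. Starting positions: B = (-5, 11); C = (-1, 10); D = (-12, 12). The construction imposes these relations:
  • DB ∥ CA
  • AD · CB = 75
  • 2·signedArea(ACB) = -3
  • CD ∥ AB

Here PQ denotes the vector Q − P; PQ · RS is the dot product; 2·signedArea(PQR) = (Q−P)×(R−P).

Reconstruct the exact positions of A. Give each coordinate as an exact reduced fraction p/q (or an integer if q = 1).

1. A_x = 6  [CD ∥ AB ∩ DB ∥ CA]
2. A_y = 9  [CD ∥ AB ∩ DB ∥ CA]
   → A = (6, 9)

A = (6, 9)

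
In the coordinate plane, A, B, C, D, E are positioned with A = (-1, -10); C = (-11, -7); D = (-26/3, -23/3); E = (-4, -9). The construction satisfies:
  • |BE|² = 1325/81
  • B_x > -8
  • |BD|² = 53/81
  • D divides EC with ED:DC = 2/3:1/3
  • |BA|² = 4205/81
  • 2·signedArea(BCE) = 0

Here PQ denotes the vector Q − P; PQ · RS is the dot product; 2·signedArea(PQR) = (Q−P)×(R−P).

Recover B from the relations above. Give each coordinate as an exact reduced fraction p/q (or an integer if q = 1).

1. B_x = -71/9  [line 2·x + 7·y + 71 = 0 ∩ |BD|² = 53/81]
2. B_y = -71/9  [line 2·x + 7·y + 71 = 0 ∩ |BD|² = 53/81]
   → B = (-71/9, -71/9)

B = (-71/9, -71/9)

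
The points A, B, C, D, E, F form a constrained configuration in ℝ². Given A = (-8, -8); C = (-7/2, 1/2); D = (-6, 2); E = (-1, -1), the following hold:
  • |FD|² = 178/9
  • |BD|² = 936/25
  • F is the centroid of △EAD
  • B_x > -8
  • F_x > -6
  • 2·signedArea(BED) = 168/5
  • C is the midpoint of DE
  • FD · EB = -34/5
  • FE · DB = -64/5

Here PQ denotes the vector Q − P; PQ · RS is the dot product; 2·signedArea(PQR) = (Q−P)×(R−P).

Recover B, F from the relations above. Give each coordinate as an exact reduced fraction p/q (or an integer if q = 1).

1. B_x = -36/5  [line -3·x + -5·y + -208/5 = 0 ∩ |BD|² = 936/25]
2. B_y = -4  [line -3·x + -5·y + -208/5 = 0 ∩ |BD|² = 936/25]
   → B = (-36/5, -4)
3. F_x = -5  [F is the centroid of △EAD]
4. F_y = -7/3  [F is the centroid of △EAD]
   → F = (-5, -7/3)

B = (-36/5, -4)
F = (-5, -7/3)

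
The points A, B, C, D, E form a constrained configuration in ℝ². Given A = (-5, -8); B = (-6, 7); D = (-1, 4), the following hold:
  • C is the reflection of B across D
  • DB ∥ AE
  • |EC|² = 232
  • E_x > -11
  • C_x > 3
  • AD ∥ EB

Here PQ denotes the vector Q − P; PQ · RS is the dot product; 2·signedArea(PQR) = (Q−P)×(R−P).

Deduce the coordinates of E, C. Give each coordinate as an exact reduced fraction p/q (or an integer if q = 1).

C = (4, 1)
E = (-10, -5)

1. E_x = -10  [AD ∥ EB ∩ DB ∥ AE]
2. E_y = -5  [AD ∥ EB ∩ DB ∥ AE]
   → E = (-10, -5)
3. C_x = 4  [C is the reflection of B across D]
4. C_y = 1  [C is the reflection of B across D]
   → C = (4, 1)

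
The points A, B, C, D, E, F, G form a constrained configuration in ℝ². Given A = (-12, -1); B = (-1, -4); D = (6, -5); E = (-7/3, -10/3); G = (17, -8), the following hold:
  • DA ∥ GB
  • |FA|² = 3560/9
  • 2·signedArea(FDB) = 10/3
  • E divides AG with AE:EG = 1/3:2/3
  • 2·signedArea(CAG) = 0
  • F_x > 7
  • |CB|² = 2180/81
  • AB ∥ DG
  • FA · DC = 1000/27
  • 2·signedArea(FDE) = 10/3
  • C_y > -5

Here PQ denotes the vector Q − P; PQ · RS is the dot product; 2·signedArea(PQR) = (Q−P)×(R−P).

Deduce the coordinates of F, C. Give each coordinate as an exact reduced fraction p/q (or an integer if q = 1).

1. F_x = 22/3  [2·signedArea(FDB) = 10/3 ∩ 2·signedArea(FDE) = 10/3]
2. F_y = -17/3  [2·signedArea(FDB) = 10/3 ∩ 2·signedArea(FDE) = 10/3]
   → F = (22/3, -17/3)
3. C_x = 37/9  [2·signedArea(CAG) = 0 ∩ FA · DC = 1000/27]
4. C_y = -44/9  [2·signedArea(CAG) = 0 ∩ FA · DC = 1000/27]
   → C = (37/9, -44/9)

C = (37/9, -44/9)
F = (22/3, -17/3)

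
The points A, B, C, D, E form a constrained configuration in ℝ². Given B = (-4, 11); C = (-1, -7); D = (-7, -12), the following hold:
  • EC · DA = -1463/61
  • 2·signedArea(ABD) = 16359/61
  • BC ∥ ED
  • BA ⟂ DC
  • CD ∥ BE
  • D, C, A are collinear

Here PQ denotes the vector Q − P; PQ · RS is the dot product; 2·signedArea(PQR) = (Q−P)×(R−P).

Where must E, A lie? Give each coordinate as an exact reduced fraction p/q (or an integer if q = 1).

A = (371/61, -67/61)
E = (-10, 6)

1. E_x = -10  [BC ∥ ED ∩ CD ∥ BE]
2. E_y = 6  [BC ∥ ED ∩ CD ∥ BE]
   → E = (-10, 6)
3. A_x = 371/61  [D, C, A are collinear ∩ BA ⟂ DC]
4. A_y = -67/61  [D, C, A are collinear ∩ BA ⟂ DC]
   → A = (371/61, -67/61)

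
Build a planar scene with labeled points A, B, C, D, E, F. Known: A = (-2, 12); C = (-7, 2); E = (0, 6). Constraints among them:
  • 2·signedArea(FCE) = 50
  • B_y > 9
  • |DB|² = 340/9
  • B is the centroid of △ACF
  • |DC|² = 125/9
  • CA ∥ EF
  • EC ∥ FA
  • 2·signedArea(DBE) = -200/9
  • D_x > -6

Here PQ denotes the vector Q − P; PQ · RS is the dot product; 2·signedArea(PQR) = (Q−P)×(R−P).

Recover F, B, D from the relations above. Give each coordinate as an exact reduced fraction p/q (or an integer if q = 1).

B = (-4/3, 10)
D = (-16/3, 16/3)
F = (5, 16)

1. F_x = 5  [EC ∥ FA ∩ CA ∥ EF]
2. F_y = 16  [EC ∥ FA ∩ CA ∥ EF]
   → F = (5, 16)
3. B_x = -4/3  [B is the centroid of △ACF]
4. B_y = 10  [B is the centroid of △ACF]
   → B = (-4/3, 10)
5. D_x = -16/3  [line 4·x + 4/3·y + 128/9 = 0 ∩ |DB|² = 340/9]
6. D_y = 16/3  [line 4·x + 4/3·y + 128/9 = 0 ∩ |DB|² = 340/9]
   → D = (-16/3, 16/3)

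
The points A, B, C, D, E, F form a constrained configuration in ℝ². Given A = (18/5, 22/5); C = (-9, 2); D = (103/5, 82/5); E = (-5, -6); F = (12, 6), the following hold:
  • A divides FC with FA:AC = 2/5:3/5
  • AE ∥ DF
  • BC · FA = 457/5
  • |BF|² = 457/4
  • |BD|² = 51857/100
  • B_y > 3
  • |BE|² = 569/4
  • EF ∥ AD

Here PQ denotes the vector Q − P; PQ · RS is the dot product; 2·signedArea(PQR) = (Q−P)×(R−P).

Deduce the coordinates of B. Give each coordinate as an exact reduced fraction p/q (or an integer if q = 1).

B = (3/2, 4)

1. B_x = 3/2  [line 42/5·x + 8/5·y + -19 = 0 ∩ |BE|² = 569/4]
2. B_y = 4  [line 42/5·x + 8/5·y + -19 = 0 ∩ |BE|² = 569/4]
   → B = (3/2, 4)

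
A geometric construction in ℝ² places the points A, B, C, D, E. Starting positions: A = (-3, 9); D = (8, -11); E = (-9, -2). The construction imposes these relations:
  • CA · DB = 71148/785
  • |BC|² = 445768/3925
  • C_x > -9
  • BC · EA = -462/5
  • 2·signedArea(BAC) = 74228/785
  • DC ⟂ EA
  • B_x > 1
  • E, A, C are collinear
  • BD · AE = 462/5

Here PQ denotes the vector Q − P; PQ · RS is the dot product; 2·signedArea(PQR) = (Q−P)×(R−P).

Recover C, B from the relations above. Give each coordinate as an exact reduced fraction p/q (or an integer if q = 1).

B = (7/5, 1)
C = (-1395/157, -281/157)

1. C_x = -1395/157  [E, A, C are collinear ∩ DC ⟂ EA]
2. C_y = -281/157  [E, A, C are collinear ∩ DC ⟂ EA]
   → C = (-1395/157, -281/157)
3. B_x = 7/5  [2·signedArea(BAC) = 74228/785 ∩ BD · AE = 462/5]
4. B_y = 1  [2·signedArea(BAC) = 74228/785 ∩ BD · AE = 462/5]
   → B = (7/5, 1)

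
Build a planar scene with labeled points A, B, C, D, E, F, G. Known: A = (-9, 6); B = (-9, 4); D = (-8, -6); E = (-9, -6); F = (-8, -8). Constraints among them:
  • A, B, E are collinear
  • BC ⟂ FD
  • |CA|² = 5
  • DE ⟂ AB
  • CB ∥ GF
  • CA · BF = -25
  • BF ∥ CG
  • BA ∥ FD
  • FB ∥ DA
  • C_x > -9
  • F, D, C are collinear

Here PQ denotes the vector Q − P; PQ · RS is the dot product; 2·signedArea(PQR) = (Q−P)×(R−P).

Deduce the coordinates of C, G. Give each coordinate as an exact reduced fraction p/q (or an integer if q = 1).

C = (-8, 4)
G = (-7, -8)

1. C_x = -8  [F, D, C are collinear ∩ BC ⟂ FD]
2. C_y = 4  [F, D, C are collinear ∩ BC ⟂ FD]
   → C = (-8, 4)
3. G_x = -7  [CB ∥ GF ∩ BF ∥ CG]
4. G_y = -8  [CB ∥ GF ∩ BF ∥ CG]
   → G = (-7, -8)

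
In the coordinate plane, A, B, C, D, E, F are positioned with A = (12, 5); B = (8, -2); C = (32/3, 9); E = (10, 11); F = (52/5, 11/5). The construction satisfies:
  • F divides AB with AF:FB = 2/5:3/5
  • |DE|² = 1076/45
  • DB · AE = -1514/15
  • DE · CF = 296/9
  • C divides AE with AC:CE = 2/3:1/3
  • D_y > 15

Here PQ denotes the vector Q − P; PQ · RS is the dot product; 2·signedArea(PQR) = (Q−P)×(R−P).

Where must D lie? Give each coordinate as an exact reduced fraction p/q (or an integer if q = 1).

1. D_x = 164/15  [DB · AE = -1514/15 ∩ DE · CF = 296/9]
2. D_y = 79/5  [DB · AE = -1514/15 ∩ DE · CF = 296/9]
   → D = (164/15, 79/5)

D = (164/15, 79/5)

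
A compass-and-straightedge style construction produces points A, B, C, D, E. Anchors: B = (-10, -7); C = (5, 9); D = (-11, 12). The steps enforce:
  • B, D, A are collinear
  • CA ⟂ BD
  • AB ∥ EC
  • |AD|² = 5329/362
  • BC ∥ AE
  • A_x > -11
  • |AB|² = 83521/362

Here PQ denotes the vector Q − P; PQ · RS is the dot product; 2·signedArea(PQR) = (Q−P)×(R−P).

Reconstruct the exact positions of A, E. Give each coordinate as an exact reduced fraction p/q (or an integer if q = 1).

1. A_x = -3909/362  [B, D, A are collinear ∩ CA ⟂ BD]
2. A_y = 2957/362  [B, D, A are collinear ∩ CA ⟂ BD]
   → A = (-3909/362, 2957/362)
3. E_x = 1521/362  [AB ∥ EC ∩ BC ∥ AE]
4. E_y = 8749/362  [AB ∥ EC ∩ BC ∥ AE]
   → E = (1521/362, 8749/362)

A = (-3909/362, 2957/362)
E = (1521/362, 8749/362)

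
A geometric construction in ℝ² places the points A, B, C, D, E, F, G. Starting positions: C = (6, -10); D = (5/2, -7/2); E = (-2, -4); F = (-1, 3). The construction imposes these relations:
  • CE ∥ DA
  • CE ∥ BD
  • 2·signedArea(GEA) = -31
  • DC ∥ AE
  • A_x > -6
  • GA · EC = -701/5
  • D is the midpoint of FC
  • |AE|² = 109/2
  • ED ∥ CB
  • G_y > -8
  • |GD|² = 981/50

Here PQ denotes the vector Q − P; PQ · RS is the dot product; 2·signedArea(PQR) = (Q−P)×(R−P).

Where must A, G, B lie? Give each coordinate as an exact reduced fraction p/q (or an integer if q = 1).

A = (-11/2, 5/2)
B = (21/2, -19/2)
G = (23/5, -37/5)

1. A_x = -11/2  [DC ∥ AE ∩ CE ∥ DA]
2. A_y = 5/2  [DC ∥ AE ∩ CE ∥ DA]
   → A = (-11/2, 5/2)
3. G_x = 23/5  [GA · EC = -701/5 ∩ 2·signedArea(GEA) = -31]
4. G_y = -37/5  [GA · EC = -701/5 ∩ 2·signedArea(GEA) = -31]
   → G = (23/5, -37/5)
5. B_x = 21/2  [CE ∥ BD ∩ ED ∥ CB]
6. B_y = -19/2  [CE ∥ BD ∩ ED ∥ CB]
   → B = (21/2, -19/2)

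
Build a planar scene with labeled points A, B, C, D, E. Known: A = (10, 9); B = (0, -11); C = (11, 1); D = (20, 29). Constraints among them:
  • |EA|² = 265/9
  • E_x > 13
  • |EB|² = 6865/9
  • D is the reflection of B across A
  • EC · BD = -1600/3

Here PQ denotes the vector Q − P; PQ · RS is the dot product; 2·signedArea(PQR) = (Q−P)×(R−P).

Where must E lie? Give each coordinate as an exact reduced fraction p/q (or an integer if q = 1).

E = (41/3, 13)

1. E_x = 41/3  [line -20·x + -40·y + 2380/3 = 0 ∩ |EA|² = 265/9]
2. E_y = 13  [line -20·x + -40·y + 2380/3 = 0 ∩ |EA|² = 265/9]
   → E = (41/3, 13)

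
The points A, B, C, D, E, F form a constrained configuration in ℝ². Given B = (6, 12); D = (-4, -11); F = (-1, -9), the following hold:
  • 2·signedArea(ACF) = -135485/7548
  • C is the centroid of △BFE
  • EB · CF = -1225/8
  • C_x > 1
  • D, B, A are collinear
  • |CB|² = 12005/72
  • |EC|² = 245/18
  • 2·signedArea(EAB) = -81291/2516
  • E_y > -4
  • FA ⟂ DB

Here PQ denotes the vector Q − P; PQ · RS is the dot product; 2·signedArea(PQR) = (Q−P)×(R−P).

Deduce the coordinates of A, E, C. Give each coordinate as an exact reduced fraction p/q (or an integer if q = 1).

A = (-1756/629, -5171/629)
C = (23/12, -1/4)
E = (3/4, -15/4)

1. A_x = -1756/629  [D, B, A are collinear ∩ FA ⟂ DB]
2. A_y = -5171/629  [D, B, A are collinear ∩ FA ⟂ DB]
   → A = (-1756/629, -5171/629)
3. C_x = 23/12  [line -490/629·x + -1127/629·y + 7889/7548 = 0 ∩ |CB|² = 12005/72]
4. C_y = -1/4  [line -490/629·x + -1127/629·y + 7889/7548 = 0 ∩ |CB|² = 12005/72]
   → C = (23/12, -1/4)
5. E_x = 3/4  [EB · CF = -1225/8 ∩ C is the centroid of △BFE]
6. E_y = -15/4  [EB · CF = -1225/8 ∩ C is the centroid of △BFE]
   → E = (3/4, -15/4)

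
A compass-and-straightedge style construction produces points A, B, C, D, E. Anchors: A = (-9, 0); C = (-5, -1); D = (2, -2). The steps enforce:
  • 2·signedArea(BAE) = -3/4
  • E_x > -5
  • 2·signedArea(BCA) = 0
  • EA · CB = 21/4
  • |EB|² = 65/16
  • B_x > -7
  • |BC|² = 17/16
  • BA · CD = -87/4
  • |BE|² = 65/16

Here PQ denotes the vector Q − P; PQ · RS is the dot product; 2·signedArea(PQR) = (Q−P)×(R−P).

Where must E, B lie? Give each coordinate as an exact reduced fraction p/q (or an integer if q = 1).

B = (-6, -3/4)
E = (-4, -1)

1. B_x = -6  [2·signedArea(BCA) = 0 ∩ BA · CD = -87/4]
2. B_y = -3/4  [2·signedArea(BCA) = 0 ∩ BA · CD = -87/4]
   → B = (-6, -3/4)
3. E_x = -4  [EA · CB = 21/4 ∩ 2·signedArea(BAE) = -3/4]
4. E_y = -1  [EA · CB = 21/4 ∩ 2·signedArea(BAE) = -3/4]
   → E = (-4, -1)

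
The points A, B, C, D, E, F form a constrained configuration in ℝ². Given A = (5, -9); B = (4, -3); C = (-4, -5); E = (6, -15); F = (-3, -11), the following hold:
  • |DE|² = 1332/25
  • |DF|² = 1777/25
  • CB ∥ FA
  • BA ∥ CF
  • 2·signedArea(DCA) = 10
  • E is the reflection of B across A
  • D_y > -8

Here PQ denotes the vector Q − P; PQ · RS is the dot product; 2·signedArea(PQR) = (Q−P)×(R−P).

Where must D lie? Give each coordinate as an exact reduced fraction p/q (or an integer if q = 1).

1. D_x = 24/5  [line 4·x + 9·y + 51 = 0 ∩ |DE|² = 1332/25]
2. D_y = -39/5  [line 4·x + 9·y + 51 = 0 ∩ |DE|² = 1332/25]
   → D = (24/5, -39/5)

D = (24/5, -39/5)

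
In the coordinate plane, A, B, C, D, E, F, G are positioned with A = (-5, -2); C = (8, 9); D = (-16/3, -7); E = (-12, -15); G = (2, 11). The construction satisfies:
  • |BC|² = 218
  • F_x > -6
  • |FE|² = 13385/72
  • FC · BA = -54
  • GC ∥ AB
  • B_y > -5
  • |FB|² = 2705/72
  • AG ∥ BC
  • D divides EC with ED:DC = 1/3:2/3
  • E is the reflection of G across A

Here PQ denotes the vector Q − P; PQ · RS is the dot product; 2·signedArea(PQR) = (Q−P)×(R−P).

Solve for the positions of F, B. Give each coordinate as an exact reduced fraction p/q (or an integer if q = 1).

B = (1, -4)
F = (-61/12, -13/4)

1. B_x = 1  [AG ∥ BC ∩ GC ∥ AB]
2. B_y = -4  [AG ∥ BC ∩ GC ∥ AB]
   → B = (1, -4)
3. F_x = -61/12  [line 6·x + -2·y + 24 = 0 ∩ |FE|² = 13385/72]
4. F_y = -13/4  [line 6·x + -2·y + 24 = 0 ∩ |FE|² = 13385/72]
   → F = (-61/12, -13/4)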